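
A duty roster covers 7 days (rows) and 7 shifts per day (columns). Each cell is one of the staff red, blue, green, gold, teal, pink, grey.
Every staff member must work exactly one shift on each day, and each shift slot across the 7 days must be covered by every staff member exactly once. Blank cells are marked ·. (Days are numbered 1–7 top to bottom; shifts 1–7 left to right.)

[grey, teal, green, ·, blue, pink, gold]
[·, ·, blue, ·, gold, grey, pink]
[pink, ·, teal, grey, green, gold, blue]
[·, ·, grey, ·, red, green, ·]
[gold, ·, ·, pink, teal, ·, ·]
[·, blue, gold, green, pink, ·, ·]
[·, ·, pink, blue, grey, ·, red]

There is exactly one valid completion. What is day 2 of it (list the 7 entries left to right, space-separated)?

red green blue teal gold grey pink

Day 1, shift 4: day 1 has {blue, green, gold, teal, pink, grey} and shift 4 has {blue, green, pink, grey}, leaving only red.
Day 2, shift 4: day 2 has {blue, gold, pink, grey} and shift 4 has {red, blue, green, pink, grey}, leaving only teal.
Day 3, shift 2: day 3 has {blue, green, gold, teal, pink, grey} and shift 2 has {blue, teal}, leaving only red.
Day 2, shift 2: day 2 has {blue, gold, teal, pink, grey} and shift 2 has {red, blue, teal}, leaving only green.
Day 2, shift 1: day 2 has {blue, green, gold, teal, pink, grey} and shift 1 has {gold, pink, grey}, leaving only red.
So day 2 reads: red green blue teal gold grey pink.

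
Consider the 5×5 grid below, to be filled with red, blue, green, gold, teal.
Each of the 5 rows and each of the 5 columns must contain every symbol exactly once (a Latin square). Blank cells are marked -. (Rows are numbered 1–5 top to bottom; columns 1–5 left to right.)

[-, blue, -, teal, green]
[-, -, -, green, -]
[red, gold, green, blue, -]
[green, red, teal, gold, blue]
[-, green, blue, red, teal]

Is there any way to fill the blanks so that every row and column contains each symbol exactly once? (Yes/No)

Row 3, column 5: row 3 together with column 5 already contain {red, blue, green, gold, teal} — every symbol — so nothing can go there. The grid has no valid completion.

No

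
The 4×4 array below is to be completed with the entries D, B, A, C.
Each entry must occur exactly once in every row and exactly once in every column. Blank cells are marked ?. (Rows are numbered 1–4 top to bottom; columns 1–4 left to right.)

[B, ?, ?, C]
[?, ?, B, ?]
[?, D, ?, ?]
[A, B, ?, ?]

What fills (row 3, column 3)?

A

Row 1, column 2: row 1 has {B, C} and column 2 has {D, B}, leaving only A.
Row 1, column 3: row 1 has {B, A, C} and column 3 has {B}, leaving only D.
Row 2, column 2: row 2 has {B} and column 2 has {D, B, A}, leaving only C.
Row 2, column 1: row 2 has {B, C} and column 1 has {B, A}, leaving only D.
Row 2, column 4: row 2 has {D, B, C} and column 4 has {C}, leaving only A.
Row 3, column 1: row 3 has {D} and column 1 has {D, B, A}, leaving only C.
Row 3 already has {D, C} and column 3 already has {D, B}, so row 3, column 3 must be A.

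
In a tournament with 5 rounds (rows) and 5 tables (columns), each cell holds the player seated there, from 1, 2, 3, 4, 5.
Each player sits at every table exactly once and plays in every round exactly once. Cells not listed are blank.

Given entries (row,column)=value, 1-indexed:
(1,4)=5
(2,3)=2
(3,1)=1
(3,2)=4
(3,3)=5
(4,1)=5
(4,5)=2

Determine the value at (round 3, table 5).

3

Round 3 already has {1, 4, 5} and table 5 already has {2}, so round 3, table 5 must be 3.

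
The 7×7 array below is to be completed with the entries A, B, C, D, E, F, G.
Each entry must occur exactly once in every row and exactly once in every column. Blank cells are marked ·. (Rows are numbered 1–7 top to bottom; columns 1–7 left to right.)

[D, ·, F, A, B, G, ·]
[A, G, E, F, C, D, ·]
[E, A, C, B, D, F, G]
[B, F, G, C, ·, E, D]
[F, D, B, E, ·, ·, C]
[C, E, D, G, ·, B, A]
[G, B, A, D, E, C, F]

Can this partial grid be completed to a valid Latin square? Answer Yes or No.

No row or column among the givens repeats a symbol, and propagating forced cells runs into no contradiction.
One valid completion exists (for instance, D C F A B G E / A G E F C D B / E A C B D F G / B F G C A E D / F D B E G A C / C E D G F B A / G B A D E C F).

Yes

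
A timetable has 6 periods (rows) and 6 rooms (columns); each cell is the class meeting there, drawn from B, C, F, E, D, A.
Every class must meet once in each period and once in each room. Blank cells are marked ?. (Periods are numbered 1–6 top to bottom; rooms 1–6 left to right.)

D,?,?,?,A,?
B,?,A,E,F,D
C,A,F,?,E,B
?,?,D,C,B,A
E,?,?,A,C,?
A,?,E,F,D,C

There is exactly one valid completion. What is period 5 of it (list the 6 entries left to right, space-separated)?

Period 5, room 3: period 5 has {C, E, A} and room 3 has {F, E, D, A}, leaving only B.
Period 5, room 6: period 5 has {B, C, E, A} and room 6 has {B, C, D, A}, leaving only F.
Period 5, room 2: period 5 has {B, C, F, E, A} and room 2 has {A}, leaving only D.
So period 5 reads: E D B A C F.

E D B A C F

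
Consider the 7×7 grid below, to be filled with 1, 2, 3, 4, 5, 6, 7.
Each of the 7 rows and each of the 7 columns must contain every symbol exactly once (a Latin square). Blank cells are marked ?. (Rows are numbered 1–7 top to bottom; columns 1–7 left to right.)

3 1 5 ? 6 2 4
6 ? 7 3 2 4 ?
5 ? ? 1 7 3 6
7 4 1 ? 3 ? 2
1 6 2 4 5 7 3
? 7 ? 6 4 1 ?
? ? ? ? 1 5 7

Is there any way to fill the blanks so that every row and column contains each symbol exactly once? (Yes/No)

Yes

No row or column among the givens repeats a symbol, and propagating forced cells runs into no contradiction.
One valid completion exists (for instance, 3 1 5 7 6 2 4 / 6 5 7 3 2 4 1 / 5 2 4 1 7 3 6 / 7 4 1 5 3 6 2 / 1 6 2 4 5 7 3 / 2 7 3 6 4 1 5 / 4 3 6 2 1 5 7).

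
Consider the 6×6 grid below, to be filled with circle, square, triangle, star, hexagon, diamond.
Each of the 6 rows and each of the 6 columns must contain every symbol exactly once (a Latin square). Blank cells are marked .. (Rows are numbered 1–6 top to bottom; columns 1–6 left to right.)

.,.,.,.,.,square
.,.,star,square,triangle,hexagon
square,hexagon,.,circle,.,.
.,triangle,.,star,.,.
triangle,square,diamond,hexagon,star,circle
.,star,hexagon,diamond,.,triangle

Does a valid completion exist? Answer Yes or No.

No row or column among the givens repeats a symbol, and propagating forced cells runs into no contradiction.
One valid completion exists (for instance, star diamond circle triangle hexagon square / diamond circle star square triangle hexagon / square hexagon triangle circle diamond star / hexagon triangle square star circle diamond / triangle square diamond hexagon star circle / circle star hexagon diamond square triangle).

Yes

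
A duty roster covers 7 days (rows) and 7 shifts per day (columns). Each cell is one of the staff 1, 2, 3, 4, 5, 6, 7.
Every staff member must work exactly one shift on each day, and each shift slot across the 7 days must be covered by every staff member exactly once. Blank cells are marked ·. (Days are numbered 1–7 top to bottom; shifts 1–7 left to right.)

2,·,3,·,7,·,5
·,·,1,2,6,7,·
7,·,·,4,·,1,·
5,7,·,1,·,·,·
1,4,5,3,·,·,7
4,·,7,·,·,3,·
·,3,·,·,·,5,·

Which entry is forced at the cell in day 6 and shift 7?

2

Day 1, shift 4: day 1 has {2, 3, 5, 7} and shift 4 has {1, 2, 3, 4}, leaving only 6.
Day 1, shift 2: day 1 has {2, 3, 5, 6, 7} and shift 2 has {3, 4, 7}, leaving only 1.
Day 1, shift 6: day 1 has {1, 2, 3, 5, 6, 7} and shift 6 has {1, 3, 5, 7}, leaving only 4.
Day 2, shift 1: day 2 has {1, 2, 6, 7} and shift 1 has {1, 2, 4, 5, 7}, leaving only 3.
Day 2, shift 2: day 2 has {1, 2, 3, 6, 7} and shift 2 has {1, 3, 4, 7}, leaving only 5.
Day 2, shift 7: day 2 has {1, 2, 3, 5, 6, 7} and shift 7 has {5, 7}, leaving only 4.
Day 5, shift 5: day 5 has {1, 3, 4, 5, 7} and shift 5 has {6, 7}, leaving only 2.
Day 5, shift 6: day 5 has {1, 2, 3, 4, 5, 7} and shift 6 has {1, 3, 4, 5, 7}, leaving only 6.
Day 4, shift 6: day 4 has {1, 5, 7} and shift 6 has {1, 3, 4, 5, 6, 7}, leaving only 2.
Day 6, shift 4: day 6 has {3, 4, 7} and shift 4 has {1, 2, 3, 4, 6}, leaving only 5.
Day 6, shift 5: day 6 has {3, 4, 5, 7} and shift 5 has {2, 6, 7}, leaving only 1.
Day 7, shift 1: day 7 has {3, 5} and shift 1 has {1, 2, 3, 4, 5, 7}, leaving only 6.
Day 7, shift 4: day 7 has {3, 5, 6} and shift 4 has {1, 2, 3, 4, 5, 6}, leaving only 7.
Day 7, shift 5: day 7 has {3, 5, 6, 7} and shift 5 has {1, 2, 6, 7}, leaving only 4.
Day 4, shift 5: day 4 has {1, 2, 5, 7} and shift 5 has {1, 2, 4, 6, 7}, leaving only 3.
Day 3, shift 5: day 3 has {1, 4, 7} and shift 5 has {1, 2, 3, 4, 6, 7}, leaving only 5.
Day 4, shift 7: day 4 has {1, 2, 3, 5, 7} and shift 7 has {4, 5, 7}, leaving only 6.
Day 6 already has {1, 3, 4, 5, 7} and shift 7 already has {4, 5, 6, 7}, so day 6, shift 7 must be 2.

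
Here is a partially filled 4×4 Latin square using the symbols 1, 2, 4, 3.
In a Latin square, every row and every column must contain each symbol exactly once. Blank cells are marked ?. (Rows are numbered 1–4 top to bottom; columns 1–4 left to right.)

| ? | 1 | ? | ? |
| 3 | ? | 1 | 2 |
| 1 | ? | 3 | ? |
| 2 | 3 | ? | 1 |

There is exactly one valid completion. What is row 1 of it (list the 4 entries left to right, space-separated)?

4 1 2 3

Row 1, column 1: row 1 has {1} and column 1 has {1, 2, 3}, leaving only 4.
Row 1, column 3: row 1 has {1, 4} and column 3 has {1, 3}, leaving only 2.
Row 1, column 4: row 1 has {1, 2, 4} and column 4 has {1, 2}, leaving only 3.
So row 1 reads: 4 1 2 3.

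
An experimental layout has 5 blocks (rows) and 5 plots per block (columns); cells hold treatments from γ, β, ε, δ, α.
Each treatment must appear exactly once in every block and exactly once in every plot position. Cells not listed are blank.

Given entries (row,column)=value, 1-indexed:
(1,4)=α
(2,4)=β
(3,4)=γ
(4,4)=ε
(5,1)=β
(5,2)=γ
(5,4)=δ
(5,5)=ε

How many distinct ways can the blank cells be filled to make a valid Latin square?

56

Block 1, plot 1: eliminating its block and plot leaves {γ, ε, δ}.
Block 1, plot 2: eliminating its block and plot leaves {β, ε, δ}.
Block 1, plot 3: eliminating its block and plot leaves {γ, β, ε, δ}.
Block 1, plot 5: eliminating its block and plot leaves {γ, β, δ}.
Block 2, plot 1: eliminating its block and plot leaves {γ, ε, δ, α}.
Block 2, plot 2: eliminating its block and plot leaves {ε, δ, α}.
Block 2, plot 3: eliminating its block and plot leaves {γ, ε, δ, α}.
Block 2, plot 5: eliminating its block and plot leaves {γ, δ, α}.
Block 3, plot 1: eliminating its block and plot leaves {ε, δ, α}.
Block 3, plot 2: eliminating its block and plot leaves {β, ε, δ, α}.
Block 3, plot 3: eliminating its block and plot leaves {β, ε, δ, α}.
Block 3, plot 5: eliminating its block and plot leaves {β, δ, α}.
Block 4, plot 1: eliminating its block and plot leaves {γ, δ, α}.
Block 4, plot 2: eliminating its block and plot leaves {β, δ, α}.
Block 4, plot 3: eliminating its block and plot leaves {γ, β, δ, α}.
Block 4, plot 5: eliminating its block and plot leaves {γ, β, δ, α}.
Block 5, plot 3: eliminating its block and plot leaves {α}.
Enumerating the assignments across these blanks that avoid any block or plot repeat gives 56 completions.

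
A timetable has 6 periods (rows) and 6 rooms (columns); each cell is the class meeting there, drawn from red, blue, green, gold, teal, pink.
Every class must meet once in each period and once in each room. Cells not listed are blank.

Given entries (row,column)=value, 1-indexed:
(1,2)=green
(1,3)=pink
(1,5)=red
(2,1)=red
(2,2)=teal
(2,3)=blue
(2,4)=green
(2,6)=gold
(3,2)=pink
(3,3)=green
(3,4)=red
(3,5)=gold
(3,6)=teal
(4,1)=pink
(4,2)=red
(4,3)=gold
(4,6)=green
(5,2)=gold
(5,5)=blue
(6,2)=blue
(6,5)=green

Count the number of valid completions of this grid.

Period 1, room 1: eliminating its period and room leaves {blue, gold, teal}.
Period 1, room 4: eliminating its period and room leaves {blue, gold, teal}.
Period 1, room 6: eliminating its period and room leaves {blue}.
Period 2, room 5: eliminating its period and room leaves {pink}.
Period 3, room 1: eliminating its period and room leaves {blue}.
Period 4, room 4: eliminating its period and room leaves {blue, teal}.
Period 4, room 5: eliminating its period and room leaves {teal}.
Period 5, room 1: eliminating its period and room leaves {green, teal}.
Period 5, room 3: eliminating its period and room leaves {red, teal}.
Period 5, room 4: eliminating its period and room leaves {teal, pink}.
Period 5, room 6: eliminating its period and room leaves {red, pink}.
Period 6, room 1: eliminating its period and room leaves {gold, teal}.
Period 6, room 3: eliminating its period and room leaves {red, teal}.
Period 6, room 4: eliminating its period and room leaves {gold, teal, pink}.
Period 6, room 6: eliminating its period and room leaves {red, pink}.
Enumerating the assignments across these blanks that avoid any period or room repeat gives 3 completions.

3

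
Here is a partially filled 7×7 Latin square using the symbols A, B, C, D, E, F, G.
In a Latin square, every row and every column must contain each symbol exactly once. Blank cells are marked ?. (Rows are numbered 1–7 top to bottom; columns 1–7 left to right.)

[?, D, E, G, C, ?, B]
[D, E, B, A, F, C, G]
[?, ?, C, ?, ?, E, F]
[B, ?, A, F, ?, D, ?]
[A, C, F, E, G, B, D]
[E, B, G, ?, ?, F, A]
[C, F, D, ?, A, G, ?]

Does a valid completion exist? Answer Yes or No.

No row or column among the givens repeats a symbol, and propagating forced cells runs into no contradiction.
One valid completion exists (for instance, F D E G C A B / D E B A F C G / G A C D B E F / B G A F E D C / A C F E G B D / E B G C D F A / C F D B A G E).

Yes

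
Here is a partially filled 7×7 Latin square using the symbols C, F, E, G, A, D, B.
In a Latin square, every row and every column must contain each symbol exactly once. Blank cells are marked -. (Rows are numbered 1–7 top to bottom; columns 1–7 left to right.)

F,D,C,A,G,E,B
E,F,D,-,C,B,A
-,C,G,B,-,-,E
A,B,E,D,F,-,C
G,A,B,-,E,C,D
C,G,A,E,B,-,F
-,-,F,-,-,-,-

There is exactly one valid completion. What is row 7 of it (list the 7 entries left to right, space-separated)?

Row 7, column 2: row 7 has {F} and column 2 has {C, F, G, A, D, B}, leaving only E.
Row 7, column 7: row 7 has {F, E} and column 7 has {C, F, E, A, D, B}, leaving only G.
Row 7, column 4: row 7 has {F, E, G} and column 4 has {E, A, D, B}, leaving only C.
Row 2, column 4: row 2 has {C, F, E, A, D, B} and column 4 has {C, E, A, D, B}, leaving only G.
Row 3, column 1: row 3 has {C, E, G, B} and column 1 has {C, F, E, G, A}, leaving only D.
Row 7, column 1: row 7 has {C, F, E, G} and column 1 has {C, F, E, G, A, D}, leaving only B.
Row 3, column 5: row 3 has {C, E, G, D, B} and column 5 has {C, F, E, G, B}, leaving only A.
Row 7, column 5: row 7 has {C, F, E, G, B} and column 5 has {C, F, E, G, A, B}, leaving only D.
Row 7, column 6: row 7 has {C, F, E, G, D, B} and column 6 has {C, E, B}, leaving only A.
So row 7 reads: B E F C D A G.

B E F C D A G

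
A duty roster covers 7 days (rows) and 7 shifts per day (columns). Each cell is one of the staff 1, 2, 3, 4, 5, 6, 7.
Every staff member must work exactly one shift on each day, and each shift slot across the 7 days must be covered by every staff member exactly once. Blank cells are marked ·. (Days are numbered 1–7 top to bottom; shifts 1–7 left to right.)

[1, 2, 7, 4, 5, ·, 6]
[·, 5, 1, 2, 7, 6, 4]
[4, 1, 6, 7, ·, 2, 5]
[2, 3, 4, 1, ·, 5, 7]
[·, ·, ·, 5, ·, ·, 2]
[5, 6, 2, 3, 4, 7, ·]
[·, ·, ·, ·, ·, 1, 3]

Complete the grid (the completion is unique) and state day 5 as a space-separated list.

6 7 3 5 1 4 2

Day 5, shift 3: day 5 has {2, 5} and shift 3 has {1, 2, 4, 6, 7}, leaving only 3.
Day 5, shift 6: day 5 has {2, 3, 5} and shift 6 has {1, 2, 5, 6, 7}, leaving only 4.
Day 5, shift 2: day 5 has {2, 3, 4, 5} and shift 2 has {1, 2, 3, 5, 6}, leaving only 7.
Day 5, shift 1: day 5 has {2, 3, 4, 5, 7} and shift 1 has {1, 2, 4, 5}, leaving only 6.
Day 5, shift 5: day 5 has {2, 3, 4, 5, 6, 7} and shift 5 has {4, 5, 7}, leaving only 1.
So day 5 reads: 6 7 3 5 1 4 2.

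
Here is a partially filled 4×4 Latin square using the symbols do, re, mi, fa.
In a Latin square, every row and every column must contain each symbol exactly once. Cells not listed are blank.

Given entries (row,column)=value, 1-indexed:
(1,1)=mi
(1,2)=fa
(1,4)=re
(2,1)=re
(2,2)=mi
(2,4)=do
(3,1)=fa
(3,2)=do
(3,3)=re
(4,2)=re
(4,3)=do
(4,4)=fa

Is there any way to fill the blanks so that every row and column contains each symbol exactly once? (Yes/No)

No

Row 1, column 3: row 1 together with column 3 already contain {do, re, mi, fa} — every symbol — so nothing can go there. The grid has no valid completion.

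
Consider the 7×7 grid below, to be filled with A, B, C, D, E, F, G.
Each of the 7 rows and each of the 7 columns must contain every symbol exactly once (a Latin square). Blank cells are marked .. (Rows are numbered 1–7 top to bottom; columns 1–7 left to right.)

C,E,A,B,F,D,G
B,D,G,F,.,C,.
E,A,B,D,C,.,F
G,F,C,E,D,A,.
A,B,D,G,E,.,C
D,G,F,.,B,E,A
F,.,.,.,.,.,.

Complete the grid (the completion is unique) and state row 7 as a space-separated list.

F C E A G B D

Row 7, column 2: row 7 has {F} and column 2 has {A, B, D, E, F, G}, leaving only C.
Row 7, column 3: row 7 has {C, F} and column 3 has {A, B, C, D, F, G}, leaving only E.
Row 7, column 4: row 7 has {C, E, F} and column 4 has {B, D, E, F, G}, leaving only A.
Row 7, column 5: row 7 has {A, C, E, F} and column 5 has {B, C, D, E, F}, leaving only G.
Row 7, column 6: row 7 has {A, C, E, F, G} and column 6 has {A, C, D, E}, leaving only B.
Row 7, column 7: row 7 has {A, B, C, E, F, G} and column 7 has {A, C, F, G}, leaving only D.
So row 7 reads: F C E A G B D.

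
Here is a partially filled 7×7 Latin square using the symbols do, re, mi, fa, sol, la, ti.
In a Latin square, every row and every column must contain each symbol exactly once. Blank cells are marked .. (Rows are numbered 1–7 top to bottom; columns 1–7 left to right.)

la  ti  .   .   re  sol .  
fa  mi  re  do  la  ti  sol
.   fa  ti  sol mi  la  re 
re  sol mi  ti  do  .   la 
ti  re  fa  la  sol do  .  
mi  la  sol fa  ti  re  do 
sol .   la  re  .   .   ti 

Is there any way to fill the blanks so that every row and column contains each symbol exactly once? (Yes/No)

Yes

No row or column among the givens repeats a symbol, and propagating forced cells runs into no contradiction.
One valid completion exists (for instance, la ti do mi re sol fa / fa mi re do la ti sol / do fa ti sol mi la re / re sol mi ti do fa la / ti re fa la sol do mi / mi la sol fa ti re do / sol do la re fa mi ti).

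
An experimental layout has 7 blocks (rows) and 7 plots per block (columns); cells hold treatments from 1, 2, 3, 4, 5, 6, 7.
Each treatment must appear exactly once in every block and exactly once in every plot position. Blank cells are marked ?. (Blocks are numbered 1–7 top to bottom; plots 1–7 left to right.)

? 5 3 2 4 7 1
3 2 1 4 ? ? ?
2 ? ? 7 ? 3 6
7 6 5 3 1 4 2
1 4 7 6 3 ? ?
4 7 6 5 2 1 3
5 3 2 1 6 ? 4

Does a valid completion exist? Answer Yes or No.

Block 7, plot 6: block 7 together with plot 6 already contain {1, 2, 3, 4, 5, 6, 7} — every symbol — so nothing can go there. The grid has no valid completion.

No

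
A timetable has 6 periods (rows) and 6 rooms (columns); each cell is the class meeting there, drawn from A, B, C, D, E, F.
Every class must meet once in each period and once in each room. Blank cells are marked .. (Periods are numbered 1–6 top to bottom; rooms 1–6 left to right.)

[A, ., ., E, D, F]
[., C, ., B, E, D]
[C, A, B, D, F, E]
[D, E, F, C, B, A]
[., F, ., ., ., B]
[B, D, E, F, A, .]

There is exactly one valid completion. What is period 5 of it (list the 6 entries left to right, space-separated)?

E F D A C B

Period 5, room 1: period 5 has {B, F} and room 1 has {A, B, C, D}, leaving only E.
Period 5, room 4: period 5 has {B, E, F} and room 4 has {B, C, D, E, F}, leaving only A.
Period 5, room 5: period 5 has {A, B, E, F} and room 5 has {A, B, D, E, F}, leaving only C.
Period 5, room 3: period 5 has {A, B, C, E, F} and room 3 has {B, E, F}, leaving only D.
So period 5 reads: E F D A C B.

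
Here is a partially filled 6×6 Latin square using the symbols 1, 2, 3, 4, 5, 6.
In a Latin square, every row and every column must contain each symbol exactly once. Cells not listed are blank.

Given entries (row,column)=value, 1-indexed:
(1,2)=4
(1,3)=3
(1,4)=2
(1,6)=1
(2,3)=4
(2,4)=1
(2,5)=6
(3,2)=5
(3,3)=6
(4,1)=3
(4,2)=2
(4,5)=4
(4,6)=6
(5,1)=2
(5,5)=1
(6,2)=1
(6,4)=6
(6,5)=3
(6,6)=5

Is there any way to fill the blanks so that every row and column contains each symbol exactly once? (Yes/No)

Yes

No row or column among the givens repeats a symbol, and propagating forced cells runs into no contradiction.
One valid completion exists (for instance, 6 4 3 2 5 1 / 5 3 4 1 6 2 / 1 5 6 4 2 3 / 3 2 1 5 4 6 / 2 6 5 3 1 4 / 4 1 2 6 3 5).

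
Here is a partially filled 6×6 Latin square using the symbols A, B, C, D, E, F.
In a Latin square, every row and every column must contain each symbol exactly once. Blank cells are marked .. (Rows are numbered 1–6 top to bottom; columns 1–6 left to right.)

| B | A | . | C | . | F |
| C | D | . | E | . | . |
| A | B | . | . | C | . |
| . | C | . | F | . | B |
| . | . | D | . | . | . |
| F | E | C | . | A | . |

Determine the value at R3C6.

Row 1, column 3: row 1 has {A, B, C, F} and column 3 has {C, D}, leaving only E.
Row 1, column 5: row 1 has {A, B, C, E, F} and column 5 has {A, C}, leaving only D.
Row 2, column 6: row 2 has {C, D, E} and column 6 has {B, F}, leaving only A.
Row 3, column 3: row 3 has {A, B, C} and column 3 has {C, D, E}, leaving only F.
Row 2, column 3: row 2 has {A, C, D, E} and column 3 has {C, D, E, F}, leaving only B.
Row 2, column 5: row 2 has {A, B, C, D, E} and column 5 has {A, C, D}, leaving only F.
Row 3, column 4: row 3 has {A, B, C, F} and column 4 has {C, E, F}, leaving only D.
Row 3 already has {A, B, C, D, F} and column 6 already has {A, B, F}, so row 3, column 6 must be E.

E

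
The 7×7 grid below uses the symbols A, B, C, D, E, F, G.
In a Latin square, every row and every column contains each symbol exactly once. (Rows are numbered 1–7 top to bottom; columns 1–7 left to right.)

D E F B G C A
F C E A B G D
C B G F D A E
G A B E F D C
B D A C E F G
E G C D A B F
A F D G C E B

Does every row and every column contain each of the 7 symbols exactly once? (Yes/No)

Yes

Each row is a permutation of the 7 symbols, and so is each column.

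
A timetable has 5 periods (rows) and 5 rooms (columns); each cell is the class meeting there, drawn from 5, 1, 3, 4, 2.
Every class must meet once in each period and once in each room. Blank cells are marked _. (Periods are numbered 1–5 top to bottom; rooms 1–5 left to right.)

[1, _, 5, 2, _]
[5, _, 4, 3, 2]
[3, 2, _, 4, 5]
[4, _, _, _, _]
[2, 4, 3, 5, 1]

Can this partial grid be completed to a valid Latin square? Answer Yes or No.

No period or room among the givens repeats a symbol, and propagating forced cells runs into no contradiction.
One valid completion exists (for instance, 1 3 5 2 4 / 5 1 4 3 2 / 3 2 1 4 5 / 4 5 2 1 3 / 2 4 3 5 1).

Yes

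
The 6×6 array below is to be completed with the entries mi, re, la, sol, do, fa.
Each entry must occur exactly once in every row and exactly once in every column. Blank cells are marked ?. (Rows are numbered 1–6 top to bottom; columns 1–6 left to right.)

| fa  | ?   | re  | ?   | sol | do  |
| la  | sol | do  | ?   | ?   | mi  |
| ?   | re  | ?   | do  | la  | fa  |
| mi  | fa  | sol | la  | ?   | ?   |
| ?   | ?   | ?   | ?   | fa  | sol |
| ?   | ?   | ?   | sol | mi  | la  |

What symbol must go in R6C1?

Row 1, column 4: row 1 has {re, sol, do, fa} and column 4 has {la, sol, do}, leaving only mi.
Row 1, column 2: row 1 has {mi, re, sol, do, fa} and column 2 has {re, sol, fa}, leaving only la.
Row 2, column 5: row 2 has {mi, la, sol, do} and column 5 has {mi, la, sol, fa}, leaving only re.
Row 2, column 4: row 2 has {mi, re, la, sol, do} and column 4 has {mi, la, sol, do}, leaving only fa.
Row 3, column 1: row 3 has {re, la, do, fa} and column 1 has {mi, la, fa}, leaving only sol.
Row 3, column 3: row 3 has {re, la, sol, do, fa} and column 3 has {re, sol, do}, leaving only mi.
Row 4, column 5: row 4 has {mi, la, sol, fa} and column 5 has {mi, re, la, sol, fa}, leaving only do.
Row 4, column 6: row 4 has {mi, la, sol, do, fa} and column 6 has {mi, la, sol, do, fa}, leaving only re.
Row 5, column 3: row 5 has {sol, fa} and column 3 has {mi, re, sol, do}, leaving only la.
Row 5, column 4: row 5 has {la, sol, fa} and column 4 has {mi, la, sol, do, fa}, leaving only re.
Row 5, column 1: row 5 has {re, la, sol, fa} and column 1 has {mi, la, sol, fa}, leaving only do.
Row 6 already has {mi, la, sol} and column 1 already has {mi, la, sol, do, fa}, so row 6, column 1 must be re.

re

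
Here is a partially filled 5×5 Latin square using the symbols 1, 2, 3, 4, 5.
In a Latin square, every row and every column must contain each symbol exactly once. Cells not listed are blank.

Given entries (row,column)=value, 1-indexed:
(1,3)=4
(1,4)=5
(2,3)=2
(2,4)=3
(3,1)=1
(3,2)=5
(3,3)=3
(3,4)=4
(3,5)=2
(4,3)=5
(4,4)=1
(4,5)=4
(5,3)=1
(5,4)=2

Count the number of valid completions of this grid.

3

Row 1, column 1: eliminating its row and column leaves {2, 3}.
Row 1, column 2: eliminating its row and column leaves {1, 2, 3}.
Row 1, column 5: eliminating its row and column leaves {1, 3}.
Row 2, column 1: eliminating its row and column leaves {4, 5}.
Row 2, column 2: eliminating its row and column leaves {1, 4}.
Row 2, column 5: eliminating its row and column leaves {1, 5}.
Row 4, column 1: eliminating its row and column leaves {2, 3}.
Row 4, column 2: eliminating its row and column leaves {2, 3}.
Row 5, column 1: eliminating its row and column leaves {3, 4, 5}.
Row 5, column 2: eliminating its row and column leaves {3, 4}.
Row 5, column 5: eliminating its row and column leaves {3, 5}.
Enumerating the assignments across these blanks that avoid any row or column repeat gives 3 completions.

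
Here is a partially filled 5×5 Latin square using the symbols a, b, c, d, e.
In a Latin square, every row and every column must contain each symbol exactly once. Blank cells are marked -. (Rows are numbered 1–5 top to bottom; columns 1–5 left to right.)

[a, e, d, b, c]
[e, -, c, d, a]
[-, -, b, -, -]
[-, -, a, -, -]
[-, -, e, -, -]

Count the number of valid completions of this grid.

6

Row 2, column 2: eliminating its row and column leaves {b}.
Row 3, column 1: eliminating its row and column leaves {c, d}.
Row 3, column 2: eliminating its row and column leaves {a, c, d}.
Row 3, column 4: eliminating its row and column leaves {a, c, e}.
Row 3, column 5: eliminating its row and column leaves {d, e}.
Row 4, column 1: eliminating its row and column leaves {b, c, d}.
Row 4, column 2: eliminating its row and column leaves {b, c, d}.
Row 4, column 4: eliminating its row and column leaves {c, e}.
Row 4, column 5: eliminating its row and column leaves {b, d, e}.
Row 5, column 1: eliminating its row and column leaves {b, c, d}.
Row 5, column 2: eliminating its row and column leaves {a, b, c, d}.
Row 5, column 4: eliminating its row and column leaves {a, c}.
Row 5, column 5: eliminating its row and column leaves {b, d}.
Enumerating the assignments across these blanks that avoid any row or column repeat gives 6 completions.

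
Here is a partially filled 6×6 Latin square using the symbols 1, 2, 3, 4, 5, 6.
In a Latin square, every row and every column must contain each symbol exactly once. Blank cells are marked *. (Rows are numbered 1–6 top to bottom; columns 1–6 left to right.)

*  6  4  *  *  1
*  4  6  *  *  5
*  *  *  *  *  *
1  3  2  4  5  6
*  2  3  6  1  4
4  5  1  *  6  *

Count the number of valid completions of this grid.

Row 1, column 1: eliminating its row and column leaves {2, 3, 5}.
Row 1, column 4: eliminating its row and column leaves {2, 3, 5}.
Row 1, column 5: eliminating its row and column leaves {2, 3}.
Row 2, column 1: eliminating its row and column leaves {2, 3}.
Row 2, column 4: eliminating its row and column leaves {1, 2, 3}.
Row 2, column 5: eliminating its row and column leaves {2, 3}.
Row 3, column 1: eliminating its row and column leaves {2, 3, 5, 6}.
Row 3, column 2: eliminating its row and column leaves {1}.
Row 3, column 3: eliminating its row and column leaves {5}.
Row 3, column 4: eliminating its row and column leaves {1, 2, 3, 5}.
Row 3, column 5: eliminating its row and column leaves {2, 3, 4}.
Row 3, column 6: eliminating its row and column leaves {2, 3}.
Row 5, column 1: eliminating its row and column leaves {5}.
Row 6, column 4: eliminating its row and column leaves {2, 3}.
Row 6, column 6: eliminating its row and column leaves {2, 3}.
Enumerating the assignments across these blanks that avoid any row or column repeat gives 4 completions.

4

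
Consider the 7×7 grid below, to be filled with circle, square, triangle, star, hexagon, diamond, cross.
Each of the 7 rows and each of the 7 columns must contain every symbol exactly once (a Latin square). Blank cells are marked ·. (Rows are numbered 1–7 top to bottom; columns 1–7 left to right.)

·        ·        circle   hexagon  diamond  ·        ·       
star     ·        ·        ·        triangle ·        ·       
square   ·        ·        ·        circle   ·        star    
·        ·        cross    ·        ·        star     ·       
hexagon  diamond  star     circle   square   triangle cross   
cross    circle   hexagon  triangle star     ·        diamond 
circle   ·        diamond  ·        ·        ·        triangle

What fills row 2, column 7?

Row 1, column 1: row 1 has {circle, hexagon, diamond} and column 1 has {circle, square, star, hexagon, cross}, leaving only triangle.
Row 1, column 7: row 1 has {circle, triangle, hexagon, diamond} and column 7 has {triangle, star, diamond, cross}, leaving only square.
Row 1, column 6: row 1 has {circle, square, triangle, hexagon, diamond} and column 6 has {triangle, star}, leaving only cross.
Row 1, column 2: row 1 has {circle, square, triangle, hexagon, diamond, cross} and column 2 has {circle, diamond}, leaving only star.
Row 2, column 3: row 2 has {triangle, star} and column 3 has {circle, star, hexagon, diamond, cross}, leaving only square.
Row 3, column 3: row 3 has {circle, square, star} and column 3 has {circle, square, star, hexagon, diamond, cross}, leaving only triangle.
Row 4, column 1: row 4 has {star, cross} and column 1 has {circle, square, triangle, star, hexagon, cross}, leaving only diamond.
Row 4, column 4: row 4 has {star, diamond, cross} and column 4 has {circle, triangle, hexagon}, leaving only square.
Row 4, column 5: row 4 has {square, star, diamond, cross} and column 5 has {circle, square, triangle, star, diamond}, leaving only hexagon.
Row 4, column 2: row 4 has {square, star, hexagon, diamond, cross} and column 2 has {circle, star, diamond}, leaving only triangle.
Row 4, column 7: row 4 has {square, triangle, star, hexagon, diamond, cross} and column 7 has {square, triangle, star, diamond, cross}, leaving only circle.
Row 2 already has {square, triangle, star} and column 7 already has {circle, square, triangle, star, diamond, cross}, so row 2, column 7 must be hexagon.

hexagon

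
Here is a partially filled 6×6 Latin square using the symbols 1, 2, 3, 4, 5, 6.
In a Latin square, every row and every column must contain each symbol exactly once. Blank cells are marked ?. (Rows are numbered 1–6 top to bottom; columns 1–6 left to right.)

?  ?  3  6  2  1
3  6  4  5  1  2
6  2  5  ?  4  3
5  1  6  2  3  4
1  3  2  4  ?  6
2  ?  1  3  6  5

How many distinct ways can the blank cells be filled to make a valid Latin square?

Row 1, column 1: eliminating its row and column leaves {4}.
Row 1, column 2: eliminating its row and column leaves {4, 5}.
Row 3, column 4: eliminating its row and column leaves {1}.
Row 5, column 5: eliminating its row and column leaves {5}.
Row 6, column 2: eliminating its row and column leaves {4}.
Only one assignment across all blanks avoids any row or column repeat, giving 1 completion.

1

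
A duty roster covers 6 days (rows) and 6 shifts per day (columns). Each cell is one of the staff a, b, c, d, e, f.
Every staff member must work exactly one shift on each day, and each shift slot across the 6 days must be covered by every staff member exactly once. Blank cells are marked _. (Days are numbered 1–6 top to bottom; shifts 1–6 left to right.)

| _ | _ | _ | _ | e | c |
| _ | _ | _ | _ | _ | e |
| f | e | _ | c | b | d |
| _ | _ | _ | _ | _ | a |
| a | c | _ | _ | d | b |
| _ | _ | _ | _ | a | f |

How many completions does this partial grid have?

52

Day 1, shift 1: eliminating its day and shift leaves {b, d}.
Day 1, shift 2: eliminating its day and shift leaves {a, b, d, f}.
Day 1, shift 3: eliminating its day and shift leaves {a, b, d, f}.
Day 1, shift 4: eliminating its day and shift leaves {a, b, d, f}.
Day 2, shift 1: eliminating its day and shift leaves {b, c, d}.
Day 2, shift 2: eliminating its day and shift leaves {a, b, d, f}.
Day 2, shift 3: eliminating its day and shift leaves {a, b, c, d, f}.
Day 2, shift 4: eliminating its day and shift leaves {a, b, d, f}.
Day 2, shift 5: eliminating its day and shift leaves {c, f}.
Day 3, shift 3: eliminating its day and shift leaves {a}.
Day 4, shift 1: eliminating its day and shift leaves {b, c, d, e}.
Day 4, shift 2: eliminating its day and shift leaves {b, d, f}.
Day 4, shift 3: eliminating its day and shift leaves {b, c, d, e, f}.
Day 4, shift 4: eliminating its day and shift leaves {b, d, e, f}.
Day 4, shift 5: eliminating its day and shift leaves {c, f}.
Day 5, shift 3: eliminating its day and shift leaves {e, f}.
Day 5, shift 4: eliminating its day and shift leaves {e, f}.
Day 6, shift 1: eliminating its day and shift leaves {b, c, d, e}.
Day 6, shift 2: eliminating its day and shift leaves {b, d}.
Day 6, shift 3: eliminating its day and shift leaves {b, c, d, e}.
Day 6, shift 4: eliminating its day and shift leaves {b, d, e}.
Enumerating the assignments across these blanks that avoid any day or shift repeat gives 52 completions.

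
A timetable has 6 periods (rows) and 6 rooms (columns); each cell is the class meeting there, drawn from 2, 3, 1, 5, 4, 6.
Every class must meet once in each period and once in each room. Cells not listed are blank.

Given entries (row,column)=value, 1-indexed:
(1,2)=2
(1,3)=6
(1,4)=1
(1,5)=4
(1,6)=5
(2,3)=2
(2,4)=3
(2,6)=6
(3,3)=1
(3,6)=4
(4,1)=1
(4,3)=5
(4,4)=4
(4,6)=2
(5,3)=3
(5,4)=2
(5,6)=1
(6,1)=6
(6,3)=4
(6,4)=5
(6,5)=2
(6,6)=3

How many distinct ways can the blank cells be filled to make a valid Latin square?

Period 1, room 1: eliminating its period and room leaves {3}.
Period 2, room 1: eliminating its period and room leaves {5, 4}.
Period 2, room 2: eliminating its period and room leaves {1, 5, 4}.
Period 2, room 5: eliminating its period and room leaves {1, 5}.
Period 3, room 1: eliminating its period and room leaves {2, 3, 5}.
Period 3, room 2: eliminating its period and room leaves {3, 5, 6}.
Period 3, room 4: eliminating its period and room leaves {6}.
Period 3, room 5: eliminating its period and room leaves {3, 5, 6}.
Period 4, room 2: eliminating its period and room leaves {3, 6}.
Period 4, room 5: eliminating its period and room leaves {3, 6}.
Period 5, room 1: eliminating its period and room leaves {5, 4}.
Period 5, room 2: eliminating its period and room leaves {5, 4, 6}.
Period 5, room 5: eliminating its period and room leaves {5, 6}.
Period 6, room 2: eliminating its period and room leaves {1}.
Enumerating the assignments across these blanks that avoid any period or room repeat gives 3 completions.

3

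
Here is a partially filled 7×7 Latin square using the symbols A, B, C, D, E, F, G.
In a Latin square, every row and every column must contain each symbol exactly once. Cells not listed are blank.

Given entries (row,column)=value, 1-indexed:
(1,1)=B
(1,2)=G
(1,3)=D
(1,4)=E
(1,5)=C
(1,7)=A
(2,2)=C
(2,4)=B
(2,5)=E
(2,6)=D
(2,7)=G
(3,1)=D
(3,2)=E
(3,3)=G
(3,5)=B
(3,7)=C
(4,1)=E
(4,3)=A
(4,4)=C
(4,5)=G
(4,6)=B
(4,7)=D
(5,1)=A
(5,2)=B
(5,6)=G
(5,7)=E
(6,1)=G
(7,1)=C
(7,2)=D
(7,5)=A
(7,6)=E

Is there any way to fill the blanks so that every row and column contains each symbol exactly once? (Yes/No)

Row 1, column 6: row 1 has {A, B, C, D, E, G} and column 6 has {B, D, E, G}, so it must be F.
Row 2, column 1: row 2 has {B, C, D, E, G} and column 1 has {A, B, C, D, E, G}, so it must be F.
Now row 2, column 3: row 2 together with column 3 already contain {A, B, C, D, E, F, G} — every symbol — so nothing can go there. The grid has no valid completion.

No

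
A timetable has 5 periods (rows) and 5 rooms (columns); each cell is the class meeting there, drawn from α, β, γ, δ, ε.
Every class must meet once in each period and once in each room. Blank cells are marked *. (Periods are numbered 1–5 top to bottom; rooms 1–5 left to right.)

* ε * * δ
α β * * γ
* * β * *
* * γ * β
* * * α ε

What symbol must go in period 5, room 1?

β

Period 1, room 3: period 1 has {δ, ε} and room 3 has {β, γ}, leaving only α.
Period 3, room 5: period 3 has {β} and room 5 has {β, γ, δ, ε}, leaving only α.
Period 5, room 3: period 5 has {α, ε} and room 3 has {α, β, γ}, leaving only δ.
Period 2, room 3: period 2 has {α, β, γ} and room 3 has {α, β, γ, δ}, leaving only ε.
Period 2, room 4: period 2 has {α, β, γ, ε} and room 4 has {α}, leaving only δ.
Period 4, room 4: period 4 has {β, γ} and room 4 has {α, δ}, leaving only ε.
Period 3, room 4: period 3 has {α, β} and room 4 has {α, δ, ε}, leaving only γ.
Period 1, room 4: period 1 has {α, δ, ε} and room 4 has {α, γ, δ, ε}, leaving only β.
Period 1, room 1: period 1 has {α, β, δ, ε} and room 1 has {α}, leaving only γ.
Period 5 already has {α, δ, ε} and room 1 already has {α, γ}, so period 5, room 1 must be β.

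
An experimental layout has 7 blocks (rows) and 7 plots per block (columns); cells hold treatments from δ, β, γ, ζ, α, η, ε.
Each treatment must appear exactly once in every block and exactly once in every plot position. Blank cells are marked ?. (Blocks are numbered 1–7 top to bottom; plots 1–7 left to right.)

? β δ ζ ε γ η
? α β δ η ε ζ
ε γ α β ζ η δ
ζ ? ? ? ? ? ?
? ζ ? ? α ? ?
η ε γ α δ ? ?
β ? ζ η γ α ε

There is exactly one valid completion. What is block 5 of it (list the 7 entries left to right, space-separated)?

Block 1, plot 1: block 1 has {δ, β, γ, ζ, η, ε} and plot 1 has {β, ζ, η, ε}, leaving only α.
Block 2, plot 1: block 2 has {δ, β, ζ, α, η, ε} and plot 1 has {β, ζ, α, η, ε}, leaving only γ.
Block 5, plot 1: block 5 has {ζ, α} and plot 1 has {β, γ, ζ, α, η, ε}, leaving only δ.
Block 5, plot 6: block 5 has {δ, ζ, α} and plot 6 has {γ, α, η, ε}, leaving only β.
Block 5, plot 7: block 5 has {δ, β, ζ, α} and plot 7 has {δ, ζ, η, ε}, leaving only γ.
Block 5, plot 4: block 5 has {δ, β, γ, ζ, α} and plot 4 has {δ, β, ζ, α, η}, leaving only ε.
Block 5, plot 3: block 5 has {δ, β, γ, ζ, α, ε} and plot 3 has {δ, β, γ, ζ, α}, leaving only η.
So block 5 reads: δ ζ η ε α β γ.

δ ζ η ε α β γ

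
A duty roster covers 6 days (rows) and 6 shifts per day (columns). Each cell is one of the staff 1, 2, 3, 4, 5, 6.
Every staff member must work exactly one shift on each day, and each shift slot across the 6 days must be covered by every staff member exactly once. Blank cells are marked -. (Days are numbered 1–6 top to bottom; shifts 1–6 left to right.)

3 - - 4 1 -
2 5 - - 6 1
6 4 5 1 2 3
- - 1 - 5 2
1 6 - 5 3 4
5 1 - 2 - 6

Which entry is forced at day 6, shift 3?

Day 1, shift 2: day 1 has {1, 3, 4} and shift 2 has {1, 4, 5, 6}, leaving only 2.
Day 1, shift 3: day 1 has {1, 2, 3, 4} and shift 3 has {1, 5}, leaving only 6.
Day 1, shift 6: day 1 has {1, 2, 3, 4, 6} and shift 6 has {1, 2, 3, 4, 6}, leaving only 5.
Day 2, shift 4: day 2 has {1, 2, 5, 6} and shift 4 has {1, 2, 4, 5}, leaving only 3.
Day 2, shift 3: day 2 has {1, 2, 3, 5, 6} and shift 3 has {1, 5, 6}, leaving only 4.
Day 6 already has {1, 2, 5, 6} and shift 3 already has {1, 4, 5, 6}, so day 6, shift 3 must be 3.

3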